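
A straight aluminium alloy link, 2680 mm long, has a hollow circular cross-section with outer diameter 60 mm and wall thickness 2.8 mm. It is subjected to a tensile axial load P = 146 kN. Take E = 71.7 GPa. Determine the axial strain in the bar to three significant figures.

A = 503.2 mm².
σ = N/A = 290.2 MPa; ε = σ/E = 290.2/71700 = 4.047e-03.

0.00405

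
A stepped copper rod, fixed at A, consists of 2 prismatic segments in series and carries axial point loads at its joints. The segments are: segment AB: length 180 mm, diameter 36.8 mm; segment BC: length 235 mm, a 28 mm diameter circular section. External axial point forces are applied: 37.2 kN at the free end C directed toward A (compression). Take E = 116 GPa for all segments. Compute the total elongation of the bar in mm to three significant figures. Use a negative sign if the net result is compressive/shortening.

-0.177 mm

Internal axial forces (sectioning from the free end, tension +): N_BC = -37.2 kN, N_AB = -37.2 kN.
A_AB = 1064 mm².
A_BC = 615.8 mm².
δ_AB = -37200·180/(1064·116000) = -0.05427 mm
δ_BC = -37200·235/(615.8·116000) = -0.1224 mm
δ = Σδ_i = -0.1767 mm.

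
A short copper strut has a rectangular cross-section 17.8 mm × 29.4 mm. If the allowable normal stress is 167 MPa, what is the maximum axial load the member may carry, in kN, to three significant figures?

A = 523.3 mm².
P_max = σ_allow · A = 167 · 523.3 = 87390 N = 87.39 kN.

87.4 kN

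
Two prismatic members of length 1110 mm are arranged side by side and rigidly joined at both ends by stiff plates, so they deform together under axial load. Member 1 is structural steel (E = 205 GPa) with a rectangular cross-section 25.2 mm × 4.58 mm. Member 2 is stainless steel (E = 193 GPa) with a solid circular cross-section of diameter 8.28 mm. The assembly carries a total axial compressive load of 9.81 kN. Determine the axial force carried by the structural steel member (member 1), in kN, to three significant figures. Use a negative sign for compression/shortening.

-6.82 kN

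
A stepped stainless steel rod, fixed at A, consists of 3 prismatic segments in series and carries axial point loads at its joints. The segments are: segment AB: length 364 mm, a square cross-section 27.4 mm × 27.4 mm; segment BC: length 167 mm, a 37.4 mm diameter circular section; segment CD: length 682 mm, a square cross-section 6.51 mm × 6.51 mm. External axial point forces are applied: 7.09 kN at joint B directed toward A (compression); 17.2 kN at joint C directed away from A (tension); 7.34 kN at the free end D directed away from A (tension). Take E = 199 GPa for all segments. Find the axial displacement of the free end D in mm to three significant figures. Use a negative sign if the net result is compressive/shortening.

Internal axial forces (sectioning from the free end, tension +): N_CD = 7.34 kN, N_BC = 24.54 kN, N_AB = 17.45 kN.
A_AB = 750.8 mm².
A_BC = 1099 mm².
A_CD = 42.38 mm².
δ_AB = 17450·364/(750.8·199000) = 0.04252 mm
δ_BC = 24540·167/(1099·199000) = 0.01875 mm
δ_CD = 7340·682/(42.38·199000) = 0.5936 mm
δ = Σδ_i = 0.6548 mm.

0.655 mm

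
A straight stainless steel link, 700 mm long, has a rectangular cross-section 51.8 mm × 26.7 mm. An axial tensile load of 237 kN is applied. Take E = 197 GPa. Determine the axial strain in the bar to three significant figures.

A = 1383 mm².
σ = N/A = 171.4 MPa; ε = σ/E = 171.4/197000 = 8.698e-04.

8.70e-04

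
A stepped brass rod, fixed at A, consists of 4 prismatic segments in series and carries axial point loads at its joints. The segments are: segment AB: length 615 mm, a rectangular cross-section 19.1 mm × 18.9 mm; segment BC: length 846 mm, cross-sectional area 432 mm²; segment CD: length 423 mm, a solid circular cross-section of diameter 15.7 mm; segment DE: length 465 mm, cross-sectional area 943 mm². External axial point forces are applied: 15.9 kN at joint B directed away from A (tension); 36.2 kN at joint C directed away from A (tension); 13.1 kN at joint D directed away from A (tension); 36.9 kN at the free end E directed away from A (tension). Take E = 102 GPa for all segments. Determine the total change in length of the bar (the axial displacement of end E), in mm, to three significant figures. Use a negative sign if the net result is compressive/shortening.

4.61 mm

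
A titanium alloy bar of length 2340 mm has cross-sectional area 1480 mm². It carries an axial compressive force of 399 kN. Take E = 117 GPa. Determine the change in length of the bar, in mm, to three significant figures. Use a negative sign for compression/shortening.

δ_mech = NL/(AE) = -399000·2340/(1480·117000) = -5.392 mm.

-5.39 mm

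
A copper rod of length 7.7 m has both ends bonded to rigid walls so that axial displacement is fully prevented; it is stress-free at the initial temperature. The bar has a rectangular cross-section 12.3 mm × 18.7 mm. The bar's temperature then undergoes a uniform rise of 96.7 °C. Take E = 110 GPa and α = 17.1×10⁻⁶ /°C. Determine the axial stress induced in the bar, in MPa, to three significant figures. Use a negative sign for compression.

-182 MPa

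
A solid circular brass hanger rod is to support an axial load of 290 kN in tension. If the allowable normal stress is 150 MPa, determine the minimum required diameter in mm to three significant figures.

Required area A ≥ P/σ_allow = 290000/150 = 1933 mm².
For a solid circular section, d ≥ √(4A/π) = 49.61 mm.

49.6 mm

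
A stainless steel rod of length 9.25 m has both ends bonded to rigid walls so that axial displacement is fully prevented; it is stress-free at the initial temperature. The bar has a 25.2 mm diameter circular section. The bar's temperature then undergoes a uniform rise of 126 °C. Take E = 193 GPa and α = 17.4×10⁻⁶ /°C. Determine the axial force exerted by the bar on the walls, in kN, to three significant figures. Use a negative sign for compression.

Free thermal expansion αLΔT = 17.4e-6 · 9250 · 126 = 20.28 mm.
The walls impose strain ε = −(20.28)/9250 = -2.1924e-03; σ = Eε = 193000 · -2.1924e-03 = -423.1 MPa.
Wall reaction R = σ·A = -423.1·498.8 = -211000 N = -211 kN.

-211 kN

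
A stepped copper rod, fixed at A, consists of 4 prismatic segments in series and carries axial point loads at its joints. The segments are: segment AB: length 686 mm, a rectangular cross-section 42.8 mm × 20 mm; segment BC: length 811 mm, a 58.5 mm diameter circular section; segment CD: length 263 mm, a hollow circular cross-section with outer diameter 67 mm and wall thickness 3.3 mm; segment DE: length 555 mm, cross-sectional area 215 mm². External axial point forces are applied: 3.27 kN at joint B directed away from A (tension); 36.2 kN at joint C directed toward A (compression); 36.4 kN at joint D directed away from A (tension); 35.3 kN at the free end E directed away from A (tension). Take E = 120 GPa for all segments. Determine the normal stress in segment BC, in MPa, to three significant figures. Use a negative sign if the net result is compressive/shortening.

13.2 MPa

Internal axial forces (sectioning from the free end, tension +): N_DE = 35.3 kN, N_CD = 71.7 kN, N_BC = 35.5 kN, N_AB = 38.77 kN.
A_BC = 2688 mm².
σ_BC = N_BC/A_BC = 35500/2688 = 13.21 MPa.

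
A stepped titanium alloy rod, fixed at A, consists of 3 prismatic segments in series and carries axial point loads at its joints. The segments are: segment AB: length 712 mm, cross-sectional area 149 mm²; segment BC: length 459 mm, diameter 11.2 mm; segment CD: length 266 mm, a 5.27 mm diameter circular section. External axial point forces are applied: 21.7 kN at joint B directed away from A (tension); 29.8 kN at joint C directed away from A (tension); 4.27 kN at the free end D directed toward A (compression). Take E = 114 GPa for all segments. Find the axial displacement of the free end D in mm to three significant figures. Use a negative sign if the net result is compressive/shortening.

2.57 mm

Internal axial forces (sectioning from the free end, tension +): N_CD = -4.27 kN, N_BC = 25.53 kN, N_AB = 47.23 kN.
A_BC = 98.52 mm².
A_CD = 21.81 mm².
δ_AB = 47230·712/(149·114000) = 1.98 mm
δ_BC = 25530·459/(98.52·114000) = 1.043 mm
δ_CD = -4270·266/(21.81·114000) = -0.4568 mm
δ = Σδ_i = 2.566 mm.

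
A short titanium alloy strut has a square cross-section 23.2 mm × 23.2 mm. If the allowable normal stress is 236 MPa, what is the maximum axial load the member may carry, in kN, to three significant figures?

127 kN

A = 538.2 mm².
P_max = σ_allow · A = 236 · 538.2 = 127000 N = 127 kN.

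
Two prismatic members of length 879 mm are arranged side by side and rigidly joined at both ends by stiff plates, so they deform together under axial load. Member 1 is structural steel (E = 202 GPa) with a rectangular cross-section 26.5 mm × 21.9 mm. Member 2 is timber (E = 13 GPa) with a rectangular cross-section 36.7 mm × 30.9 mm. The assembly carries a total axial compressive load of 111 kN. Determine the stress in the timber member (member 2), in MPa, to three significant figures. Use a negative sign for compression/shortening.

-10.9 MPa

A_1 = 580.3 mm².
A_2 = 1134 mm².
Equal strain + equilibrium ⇒ each member carries load in proportion to AE: A₁E₁ = 117200000 N, A₂E₂ = 14740000 N, ΣAE = 132000000 N.
σ₂ = P·E₂/ΣAE = -111000·13000/132000000 = -10.93 MPa.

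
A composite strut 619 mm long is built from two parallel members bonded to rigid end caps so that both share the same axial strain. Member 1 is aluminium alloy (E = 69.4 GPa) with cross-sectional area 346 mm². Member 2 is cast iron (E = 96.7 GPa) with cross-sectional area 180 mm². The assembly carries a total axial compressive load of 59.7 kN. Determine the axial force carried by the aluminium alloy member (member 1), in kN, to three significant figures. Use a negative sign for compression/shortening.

-34.6 kN

Equal strain + equilibrium ⇒ each member carries load in proportion to AE: A₁E₁ = 24010000 N, A₂E₂ = 17410000 N, ΣAE = 41420000 N.
F₁ = P·A₁E₁/ΣAE = -59700·24010000/41420000 = -34610 N.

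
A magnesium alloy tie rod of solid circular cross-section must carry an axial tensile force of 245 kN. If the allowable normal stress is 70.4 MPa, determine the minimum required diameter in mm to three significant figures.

66.6 mm

Required area A ≥ P/σ_allow = 245000/70.4 = 3480 mm².
For a solid circular section, d ≥ √(4A/π) = 66.57 mm.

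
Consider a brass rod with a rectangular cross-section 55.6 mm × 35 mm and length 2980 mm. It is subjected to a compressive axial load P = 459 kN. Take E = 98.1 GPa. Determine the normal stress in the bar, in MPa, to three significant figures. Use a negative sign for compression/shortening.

A = 1946 mm².
σ = N/A = -459000/1946 = -235.9 MPa.

-236 MPa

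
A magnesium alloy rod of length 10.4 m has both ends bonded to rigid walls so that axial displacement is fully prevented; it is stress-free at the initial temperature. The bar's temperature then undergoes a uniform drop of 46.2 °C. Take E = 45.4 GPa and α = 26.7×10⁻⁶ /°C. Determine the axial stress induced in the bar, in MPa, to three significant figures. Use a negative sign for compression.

56.0 MPa

Free thermal expansion αLΔT = 26.7e-6 · 10400 · -46.2 = -12.83 mm.
The walls impose strain ε = −(-12.83)/10400 = 1.2335e-03; σ = Eε = 45400 · 1.2335e-03 = 56 MPa.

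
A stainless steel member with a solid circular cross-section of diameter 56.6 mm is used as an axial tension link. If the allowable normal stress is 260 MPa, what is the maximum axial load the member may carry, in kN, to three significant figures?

654 kN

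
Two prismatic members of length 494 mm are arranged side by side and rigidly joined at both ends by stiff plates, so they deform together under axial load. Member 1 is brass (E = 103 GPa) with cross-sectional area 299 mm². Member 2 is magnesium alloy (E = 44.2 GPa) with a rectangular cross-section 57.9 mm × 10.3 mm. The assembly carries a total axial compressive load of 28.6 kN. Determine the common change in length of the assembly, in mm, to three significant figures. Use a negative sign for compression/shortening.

A_2 = 596.4 mm².
Equal strain + equilibrium ⇒ each member carries load in proportion to AE: A₁E₁ = 30800000 N, A₂E₂ = 26360000 N, ΣAE = 57160000 N.
δ = PL/ΣAE = -28600·494/57160000 = -0.2472 mm.

-0.247 mm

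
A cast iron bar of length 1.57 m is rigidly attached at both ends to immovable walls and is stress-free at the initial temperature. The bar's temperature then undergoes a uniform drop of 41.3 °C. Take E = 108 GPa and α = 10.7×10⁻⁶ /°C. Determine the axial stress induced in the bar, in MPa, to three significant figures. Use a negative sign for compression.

47.7 MPa

Free thermal expansion αLΔT = 10.7e-6 · 1570 · -41.3 = -0.6938 mm.
The walls impose strain ε = −(-0.6938)/1570 = 4.4191e-04; σ = Eε = 108000 · 4.4191e-04 = 47.73 MPa.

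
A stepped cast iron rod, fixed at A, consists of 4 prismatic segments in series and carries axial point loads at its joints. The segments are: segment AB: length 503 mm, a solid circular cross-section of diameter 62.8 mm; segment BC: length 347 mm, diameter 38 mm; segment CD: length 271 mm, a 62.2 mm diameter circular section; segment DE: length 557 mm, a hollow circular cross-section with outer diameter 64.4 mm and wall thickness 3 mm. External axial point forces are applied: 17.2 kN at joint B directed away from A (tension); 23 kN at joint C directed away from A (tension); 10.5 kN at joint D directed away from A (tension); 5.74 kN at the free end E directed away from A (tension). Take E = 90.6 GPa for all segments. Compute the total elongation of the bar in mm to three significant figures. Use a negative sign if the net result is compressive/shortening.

Internal axial forces (sectioning from the free end, tension +): N_DE = 5.74 kN, N_CD = 16.24 kN, N_BC = 39.24 kN, N_AB = 56.44 kN.
A_AB = 3097 mm².
A_BC = 1134 mm².
A_CD = 3039 mm².
A_DE = 578.7 mm².
δ_AB = 56440·503/(3097·90600) = 0.1012 mm
δ_BC = 39240·347/(1134·90600) = 0.1325 mm
δ_CD = 16240·271/(3039·90600) = 0.01599 mm
δ_DE = 5740·557/(578.7·90600) = 0.06098 mm
δ = Σδ_i = 0.3106 mm.

0.311 mm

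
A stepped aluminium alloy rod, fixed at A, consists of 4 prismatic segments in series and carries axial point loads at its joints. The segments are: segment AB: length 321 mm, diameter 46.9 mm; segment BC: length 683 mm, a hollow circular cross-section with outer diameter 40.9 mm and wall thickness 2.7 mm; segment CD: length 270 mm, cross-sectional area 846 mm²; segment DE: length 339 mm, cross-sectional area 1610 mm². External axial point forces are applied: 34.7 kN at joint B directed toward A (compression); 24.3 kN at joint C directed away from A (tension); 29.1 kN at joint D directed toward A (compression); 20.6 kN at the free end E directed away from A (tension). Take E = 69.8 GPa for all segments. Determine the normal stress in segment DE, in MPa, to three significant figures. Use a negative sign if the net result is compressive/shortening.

Internal axial forces (sectioning from the free end, tension +): N_DE = 20.6 kN, N_CD = -8.5 kN, N_BC = 15.8 kN, N_AB = -18.9 kN.
σ_DE = N_DE/A_DE = 20600/1610 = 12.8 MPa.

12.8 MPa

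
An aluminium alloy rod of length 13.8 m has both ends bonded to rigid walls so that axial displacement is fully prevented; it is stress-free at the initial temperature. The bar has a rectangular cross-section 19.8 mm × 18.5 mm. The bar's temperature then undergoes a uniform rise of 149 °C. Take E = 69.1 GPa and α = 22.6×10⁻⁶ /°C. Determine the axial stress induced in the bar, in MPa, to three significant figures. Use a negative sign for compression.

Free thermal expansion αLΔT = 22.6e-6 · 13800 · 149 = 46.47 mm.
The walls impose strain ε = −(46.47)/13800 = -3.3674e-03; σ = Eε = 69100 · -3.3674e-03 = -232.7 MPa.

-233 MPa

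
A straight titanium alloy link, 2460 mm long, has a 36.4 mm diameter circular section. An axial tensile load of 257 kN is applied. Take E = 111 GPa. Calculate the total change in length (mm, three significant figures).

5.47 mm

A = 1041 mm².
δ_mech = NL/(AE) = 257000·2460/(1041·111000) = 5.473 mm.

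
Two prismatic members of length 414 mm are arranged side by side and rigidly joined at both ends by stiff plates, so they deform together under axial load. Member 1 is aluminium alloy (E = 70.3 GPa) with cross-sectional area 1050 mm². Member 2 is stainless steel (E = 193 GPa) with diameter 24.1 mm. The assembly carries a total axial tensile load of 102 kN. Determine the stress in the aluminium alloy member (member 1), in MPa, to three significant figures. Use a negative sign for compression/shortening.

44.3 MPa

A_2 = 456.2 mm².
Equal strain + equilibrium ⇒ each member carries load in proportion to AE: A₁E₁ = 73820000 N, A₂E₂ = 88040000 N, ΣAE = 161900000 N.
σ₁ = P·E₁/ΣAE = 102000·70300/161900000 = 44.3 MPa.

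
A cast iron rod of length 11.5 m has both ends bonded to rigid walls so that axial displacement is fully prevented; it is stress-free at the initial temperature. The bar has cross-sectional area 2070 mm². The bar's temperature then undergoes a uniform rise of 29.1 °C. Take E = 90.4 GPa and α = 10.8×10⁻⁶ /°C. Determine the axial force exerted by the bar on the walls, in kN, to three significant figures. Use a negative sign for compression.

-58.8 kN

Free thermal expansion αLΔT = 10.8e-6 · 11500 · 29.1 = 3.614 mm.
The walls impose strain ε = −(3.614)/11500 = -3.1428e-04; σ = Eε = 90400 · -3.1428e-04 = -28.41 MPa.
Wall reaction R = σ·A = -28.41·2070 = -58810 N = -58.81 kN.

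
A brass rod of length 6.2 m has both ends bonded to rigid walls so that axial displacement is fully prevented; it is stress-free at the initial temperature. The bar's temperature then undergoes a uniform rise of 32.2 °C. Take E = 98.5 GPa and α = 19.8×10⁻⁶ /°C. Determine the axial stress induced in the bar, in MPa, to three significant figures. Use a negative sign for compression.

Free thermal expansion αLΔT = 19.8e-6 · 6200 · 32.2 = 3.953 mm.
The walls impose strain ε = −(3.953)/6200 = -6.3756e-04; σ = Eε = 98500 · -6.3756e-04 = -62.8 MPa.

-62.8 MPa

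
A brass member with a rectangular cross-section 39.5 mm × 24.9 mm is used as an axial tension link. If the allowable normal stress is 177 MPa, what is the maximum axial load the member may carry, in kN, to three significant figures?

174 kN

A = 983.5 mm².
P_max = σ_allow · A = 177 · 983.5 = 174100 N = 174.1 kN.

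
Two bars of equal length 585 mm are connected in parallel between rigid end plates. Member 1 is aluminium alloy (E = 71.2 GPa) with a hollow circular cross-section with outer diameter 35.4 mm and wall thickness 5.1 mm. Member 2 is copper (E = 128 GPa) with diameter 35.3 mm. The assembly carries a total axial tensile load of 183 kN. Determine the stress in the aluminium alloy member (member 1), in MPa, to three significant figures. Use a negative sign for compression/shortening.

81.5 MPa

A_1 = 485.5 mm².
A_2 = 978.7 mm².
Equal strain + equilibrium ⇒ each member carries load in proportion to AE: A₁E₁ = 34570000 N, A₂E₂ = 125300000 N, ΣAE = 159800000 N.
σ₁ = P·E₁/ΣAE = 183000·71200/159800000 = 81.52 MPa.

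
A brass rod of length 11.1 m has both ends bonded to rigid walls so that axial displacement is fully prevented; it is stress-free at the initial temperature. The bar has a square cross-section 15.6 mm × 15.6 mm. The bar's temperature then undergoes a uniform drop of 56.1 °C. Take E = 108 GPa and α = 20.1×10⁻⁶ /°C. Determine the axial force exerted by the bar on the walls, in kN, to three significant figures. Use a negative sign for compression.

29.6 kN

Free thermal expansion αLΔT = 20.1e-6 · 11100 · -56.1 = -12.52 mm.
The walls impose strain ε = −(-12.52)/11100 = 1.1276e-03; σ = Eε = 108000 · 1.1276e-03 = 121.8 MPa.
Wall reaction R = σ·A = 121.8·243.4 = 29640 N = 29.64 kN.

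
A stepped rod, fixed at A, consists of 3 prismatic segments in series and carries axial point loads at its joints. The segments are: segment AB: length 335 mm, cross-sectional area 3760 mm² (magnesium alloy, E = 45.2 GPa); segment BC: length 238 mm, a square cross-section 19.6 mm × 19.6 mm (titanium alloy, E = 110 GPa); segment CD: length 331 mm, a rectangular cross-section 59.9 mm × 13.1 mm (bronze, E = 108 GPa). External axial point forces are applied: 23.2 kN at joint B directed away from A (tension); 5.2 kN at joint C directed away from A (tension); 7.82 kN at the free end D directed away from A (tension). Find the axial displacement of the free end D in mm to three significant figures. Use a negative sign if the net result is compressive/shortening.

0.175 mm

Internal axial forces (sectioning from the free end, tension +): N_CD = 7.82 kN, N_BC = 13.02 kN, N_AB = 36.22 kN.
A_BC = 384.2 mm².
A_CD = 784.7 mm².
δ_AB = 36220·335/(3760·45200) = 0.07139 mm
δ_BC = 13020·238/(384.2·110000) = 0.07333 mm
δ_CD = 7820·331/(784.7·108000) = 0.03054 mm
δ = Σδ_i = 0.1753 mm.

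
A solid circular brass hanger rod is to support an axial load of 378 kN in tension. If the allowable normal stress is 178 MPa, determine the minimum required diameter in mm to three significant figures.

52.0 mm

Required area A ≥ P/σ_allow = 378000/178 = 2124 mm².
For a solid circular section, d ≥ √(4A/π) = 52 mm.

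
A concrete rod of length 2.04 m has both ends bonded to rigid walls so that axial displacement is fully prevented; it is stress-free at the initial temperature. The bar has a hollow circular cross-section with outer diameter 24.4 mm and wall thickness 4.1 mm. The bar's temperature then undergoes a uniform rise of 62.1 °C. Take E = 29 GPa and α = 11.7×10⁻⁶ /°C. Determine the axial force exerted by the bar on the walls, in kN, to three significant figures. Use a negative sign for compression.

Free thermal expansion αLΔT = 11.7e-6 · 2040 · 62.1 = 1.482 mm.
The walls impose strain ε = −(1.482)/2040 = -7.2657e-04; σ = Eε = 29000 · -7.2657e-04 = -21.07 MPa.
Wall reaction R = σ·A = -21.07·261.5 = -5509 N = -5.509 kN.

-5.51 kN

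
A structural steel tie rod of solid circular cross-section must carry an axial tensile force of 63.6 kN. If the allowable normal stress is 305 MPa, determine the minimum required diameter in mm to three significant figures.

Required area A ≥ P/σ_allow = 63600/305 = 208.5 mm².
For a solid circular section, d ≥ √(4A/π) = 16.29 mm.

16.3 mm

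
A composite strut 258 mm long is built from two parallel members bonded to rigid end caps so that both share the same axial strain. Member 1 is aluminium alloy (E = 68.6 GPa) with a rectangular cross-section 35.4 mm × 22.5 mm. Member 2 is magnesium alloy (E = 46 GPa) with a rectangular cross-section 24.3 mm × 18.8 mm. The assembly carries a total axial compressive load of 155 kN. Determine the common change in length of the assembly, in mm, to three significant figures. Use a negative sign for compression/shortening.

-0.529 mm

A_1 = 796.5 mm².
A_2 = 456.8 mm².
Equal strain + equilibrium ⇒ each member carries load in proportion to AE: A₁E₁ = 54640000 N, A₂E₂ = 21010000 N, ΣAE = 75650000 N.
δ = PL/ΣAE = -155000·258/75650000 = -0.5286 mm.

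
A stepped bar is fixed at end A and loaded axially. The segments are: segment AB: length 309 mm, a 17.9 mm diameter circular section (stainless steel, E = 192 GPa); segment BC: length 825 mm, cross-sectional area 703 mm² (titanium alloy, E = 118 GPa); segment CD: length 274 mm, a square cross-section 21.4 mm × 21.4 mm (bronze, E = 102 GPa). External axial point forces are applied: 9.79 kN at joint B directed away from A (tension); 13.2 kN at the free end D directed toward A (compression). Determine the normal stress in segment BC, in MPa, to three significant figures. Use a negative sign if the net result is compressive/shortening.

Internal axial forces (sectioning from the free end, tension +): N_CD = -13.2 kN, N_BC = -13.2 kN, N_AB = -3.41 kN.
σ_BC = N_BC/A_BC = -13200/703 = -18.78 MPa.

-18.8 MPa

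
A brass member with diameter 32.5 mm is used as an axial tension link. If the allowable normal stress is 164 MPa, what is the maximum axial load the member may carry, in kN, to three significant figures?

136 kN

A = 829.6 mm².
P_max = σ_allow · A = 164 · 829.6 = 136100 N = 136.1 kN.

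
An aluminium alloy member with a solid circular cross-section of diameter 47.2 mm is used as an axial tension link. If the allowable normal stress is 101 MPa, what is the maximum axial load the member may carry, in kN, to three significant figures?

177 kN

A = 1750 mm².
P_max = σ_allow · A = 101 · 1750 = 176700 N = 176.7 kN.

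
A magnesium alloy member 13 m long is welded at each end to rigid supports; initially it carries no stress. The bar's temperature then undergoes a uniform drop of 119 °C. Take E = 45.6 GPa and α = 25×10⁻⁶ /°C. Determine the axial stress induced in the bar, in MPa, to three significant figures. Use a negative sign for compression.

136 MPa

Free thermal expansion αLΔT = 25e-6 · 13000 · -119 = -38.67 mm.
The walls impose strain ε = −(-38.67)/13000 = 2.9750e-03; σ = Eε = 45600 · 2.9750e-03 = 135.7 MPa.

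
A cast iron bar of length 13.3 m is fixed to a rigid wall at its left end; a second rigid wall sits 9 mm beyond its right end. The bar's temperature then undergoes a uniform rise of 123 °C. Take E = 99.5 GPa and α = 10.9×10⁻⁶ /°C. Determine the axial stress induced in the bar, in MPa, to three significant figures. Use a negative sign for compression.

Free thermal expansion αLΔT = 10.9e-6 · 13300 · 123 = 17.83 mm.
The walls engage after the gap closes; constrained expansion = 17.83 − 9 = 8.831 mm.
The walls impose strain ε = −(8.831)/13300 = -6.6401e-04; σ = Eε = 99500 · -6.6401e-04 = -66.07 MPa.

-66.1 MPa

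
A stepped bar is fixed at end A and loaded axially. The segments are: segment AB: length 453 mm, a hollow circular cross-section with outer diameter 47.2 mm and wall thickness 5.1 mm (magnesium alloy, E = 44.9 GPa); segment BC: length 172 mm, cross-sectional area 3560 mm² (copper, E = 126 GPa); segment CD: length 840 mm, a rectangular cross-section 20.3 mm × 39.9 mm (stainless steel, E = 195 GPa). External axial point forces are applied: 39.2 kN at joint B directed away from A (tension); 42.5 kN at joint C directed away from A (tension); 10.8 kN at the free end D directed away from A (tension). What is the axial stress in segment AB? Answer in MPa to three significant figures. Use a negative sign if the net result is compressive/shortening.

137 MPa

Internal axial forces (sectioning from the free end, tension +): N_CD = 10.8 kN, N_BC = 53.3 kN, N_AB = 92.5 kN.
A_AB = 674.5 mm².
σ_AB = N_AB/A_AB = 92500/674.5 = 137.1 MPa.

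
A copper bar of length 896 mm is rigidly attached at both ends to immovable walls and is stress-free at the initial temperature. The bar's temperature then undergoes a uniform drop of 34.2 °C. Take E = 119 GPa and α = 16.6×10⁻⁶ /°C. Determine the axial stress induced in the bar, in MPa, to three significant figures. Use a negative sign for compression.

Free thermal expansion αLΔT = 16.6e-6 · 896 · -34.2 = -0.5087 mm.
The walls impose strain ε = −(-0.5087)/896 = 5.6772e-04; σ = Eε = 119000 · 5.6772e-04 = 67.56 MPa.

67.6 MPa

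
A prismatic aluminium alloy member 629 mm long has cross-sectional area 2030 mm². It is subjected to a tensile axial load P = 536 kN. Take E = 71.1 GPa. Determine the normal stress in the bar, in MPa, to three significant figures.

264 MPa

σ = N/A = 536000/2030 = 264 MPa.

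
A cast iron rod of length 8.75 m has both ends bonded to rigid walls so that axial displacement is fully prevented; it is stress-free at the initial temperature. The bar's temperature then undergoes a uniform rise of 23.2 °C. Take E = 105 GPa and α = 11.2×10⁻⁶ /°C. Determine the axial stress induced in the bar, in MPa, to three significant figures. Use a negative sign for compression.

-27.3 MPa

Free thermal expansion αLΔT = 11.2e-6 · 8750 · 23.2 = 2.274 mm.
The walls impose strain ε = −(2.274)/8750 = -2.5984e-04; σ = Eε = 105000 · -2.5984e-04 = -27.28 MPa.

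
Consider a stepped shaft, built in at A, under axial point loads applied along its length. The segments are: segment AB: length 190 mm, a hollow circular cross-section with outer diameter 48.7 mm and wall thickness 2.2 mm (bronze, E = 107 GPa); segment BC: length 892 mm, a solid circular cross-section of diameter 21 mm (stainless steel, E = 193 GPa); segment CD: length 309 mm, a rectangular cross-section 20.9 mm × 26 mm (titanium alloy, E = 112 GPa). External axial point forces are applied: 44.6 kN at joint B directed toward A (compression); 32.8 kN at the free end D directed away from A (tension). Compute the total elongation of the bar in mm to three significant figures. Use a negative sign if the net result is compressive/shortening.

0.539 mm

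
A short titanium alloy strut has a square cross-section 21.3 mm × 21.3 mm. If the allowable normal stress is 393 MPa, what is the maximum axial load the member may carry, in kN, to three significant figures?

A = 453.7 mm².
P_max = σ_allow · A = 393 · 453.7 = 178300 N = 178.3 kN.

178 kN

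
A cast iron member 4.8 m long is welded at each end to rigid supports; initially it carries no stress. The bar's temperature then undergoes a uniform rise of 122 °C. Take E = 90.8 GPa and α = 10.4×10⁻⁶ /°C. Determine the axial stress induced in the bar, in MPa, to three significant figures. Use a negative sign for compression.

-115 MPa

Free thermal expansion αLΔT = 10.4e-6 · 4800 · 122 = 6.09 mm.
The walls impose strain ε = −(6.09)/4800 = -1.2688e-03; σ = Eε = 90800 · -1.2688e-03 = -115.2 MPa.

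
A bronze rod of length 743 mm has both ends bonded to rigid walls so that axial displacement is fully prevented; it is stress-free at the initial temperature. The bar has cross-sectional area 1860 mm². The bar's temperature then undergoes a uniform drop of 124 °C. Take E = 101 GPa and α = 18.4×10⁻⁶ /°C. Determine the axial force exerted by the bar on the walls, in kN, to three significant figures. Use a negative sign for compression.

Free thermal expansion αLΔT = 18.4e-6 · 743 · -124 = -1.695 mm.
The walls impose strain ε = −(-1.695)/743 = 2.2816e-03; σ = Eε = 101000 · 2.2816e-03 = 230.4 MPa.
Wall reaction R = σ·A = 230.4·1860 = 428600 N = 428.6 kN.

429 kN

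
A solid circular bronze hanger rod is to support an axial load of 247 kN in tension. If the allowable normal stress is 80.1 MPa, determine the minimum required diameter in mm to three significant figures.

62.7 mm

Required area A ≥ P/σ_allow = 247000/80.1 = 3084 mm².
For a solid circular section, d ≥ √(4A/π) = 62.66 mm.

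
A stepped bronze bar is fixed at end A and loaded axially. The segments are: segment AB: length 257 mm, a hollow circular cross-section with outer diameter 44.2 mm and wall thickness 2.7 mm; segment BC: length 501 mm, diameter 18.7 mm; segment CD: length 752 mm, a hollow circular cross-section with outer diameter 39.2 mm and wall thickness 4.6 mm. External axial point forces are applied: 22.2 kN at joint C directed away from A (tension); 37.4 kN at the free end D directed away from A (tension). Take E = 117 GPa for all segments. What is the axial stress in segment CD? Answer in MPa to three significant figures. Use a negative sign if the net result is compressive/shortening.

Internal axial forces (sectioning from the free end, tension +): N_CD = 37.4 kN, N_BC = 59.6 kN, N_AB = 59.6 kN.
A_CD = 500 mm².
σ_CD = N_CD/A_CD = 37400/500 = 74.8 MPa.

74.8 MPa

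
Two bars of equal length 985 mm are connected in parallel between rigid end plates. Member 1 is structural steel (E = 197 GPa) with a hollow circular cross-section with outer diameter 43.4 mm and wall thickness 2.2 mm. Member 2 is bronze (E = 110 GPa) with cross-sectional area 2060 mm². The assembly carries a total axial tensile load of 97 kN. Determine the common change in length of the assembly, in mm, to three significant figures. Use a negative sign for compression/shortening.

0.338 mm

A_1 = 284.8 mm².
Equal strain + equilibrium ⇒ each member carries load in proportion to AE: A₁E₁ = 56100000 N, A₂E₂ = 226600000 N, ΣAE = 282700000 N.
δ = PL/ΣAE = 97000·985/282700000 = 0.338 mm.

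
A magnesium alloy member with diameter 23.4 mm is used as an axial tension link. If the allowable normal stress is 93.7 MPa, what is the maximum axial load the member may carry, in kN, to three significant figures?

40.3 kN

A = 430.1 mm².
P_max = σ_allow · A = 93.7 · 430.1 = 40300 N = 40.3 kN.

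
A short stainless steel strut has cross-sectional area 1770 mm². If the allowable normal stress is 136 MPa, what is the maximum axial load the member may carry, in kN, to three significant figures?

241 kN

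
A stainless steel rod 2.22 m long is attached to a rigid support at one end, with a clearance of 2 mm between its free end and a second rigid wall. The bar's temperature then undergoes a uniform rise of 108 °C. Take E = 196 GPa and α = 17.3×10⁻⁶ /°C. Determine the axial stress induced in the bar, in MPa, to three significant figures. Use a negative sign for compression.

Free thermal expansion αLΔT = 17.3e-6 · 2220 · 108 = 4.148 mm.
The walls engage after the gap closes; constrained expansion = 4.148 − 2 = 2.148 mm.
The walls impose strain ε = −(2.148)/2220 = -9.6750e-04; σ = Eε = 196000 · -9.6750e-04 = -189.6 MPa.

-190 MPa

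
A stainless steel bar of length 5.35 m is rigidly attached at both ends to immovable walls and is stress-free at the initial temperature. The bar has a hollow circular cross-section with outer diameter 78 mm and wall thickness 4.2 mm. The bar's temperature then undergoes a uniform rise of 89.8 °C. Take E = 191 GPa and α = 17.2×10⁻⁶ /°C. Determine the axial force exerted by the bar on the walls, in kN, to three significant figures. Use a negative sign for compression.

-287 kN

Free thermal expansion αLΔT = 17.2e-6 · 5350 · 89.8 = 8.263 mm.
The walls impose strain ε = −(8.263)/5350 = -1.5446e-03; σ = Eε = 191000 · -1.5446e-03 = -295 MPa.
Wall reaction R = σ·A = -295·973.8 = -287300 N = -287.3 kN.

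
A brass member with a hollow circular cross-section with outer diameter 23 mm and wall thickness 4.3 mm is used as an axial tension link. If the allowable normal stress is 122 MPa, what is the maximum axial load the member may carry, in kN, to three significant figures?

A = 252.6 mm².
P_max = σ_allow · A = 122 · 252.6 = 30820 N = 30.82 kN.

30.8 kN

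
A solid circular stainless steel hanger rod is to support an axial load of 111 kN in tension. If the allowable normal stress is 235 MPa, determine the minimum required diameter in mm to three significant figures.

24.5 mm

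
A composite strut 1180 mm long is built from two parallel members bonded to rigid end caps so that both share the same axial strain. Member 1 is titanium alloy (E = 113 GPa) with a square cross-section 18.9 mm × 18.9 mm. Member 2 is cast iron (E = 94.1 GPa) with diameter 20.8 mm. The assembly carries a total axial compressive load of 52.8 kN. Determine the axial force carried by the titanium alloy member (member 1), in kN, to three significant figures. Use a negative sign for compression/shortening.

-29.5 kN

A_1 = 357.2 mm².
A_2 = 339.8 mm².
Equal strain + equilibrium ⇒ each member carries load in proportion to AE: A₁E₁ = 40360000 N, A₂E₂ = 31970000 N, ΣAE = 72340000 N.
F₁ = P·A₁E₁/ΣAE = -52800·40360000/72340000 = -29460 N.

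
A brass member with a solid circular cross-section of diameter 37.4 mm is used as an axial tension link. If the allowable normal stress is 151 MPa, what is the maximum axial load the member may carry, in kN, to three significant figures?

166 kN

A = 1099 mm².
P_max = σ_allow · A = 151 · 1099 = 165900 N = 165.9 kN.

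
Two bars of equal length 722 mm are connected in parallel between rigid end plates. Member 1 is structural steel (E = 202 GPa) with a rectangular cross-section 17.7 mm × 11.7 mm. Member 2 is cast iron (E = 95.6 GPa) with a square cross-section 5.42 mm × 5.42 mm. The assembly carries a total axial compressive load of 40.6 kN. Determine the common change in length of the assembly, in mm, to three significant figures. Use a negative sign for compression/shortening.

-0.657 mm

A_1 = 207.1 mm².
A_2 = 29.38 mm².
Equal strain + equilibrium ⇒ each member carries load in proportion to AE: A₁E₁ = 41830000 N, A₂E₂ = 2808000 N, ΣAE = 44640000 N.
δ = PL/ΣAE = -40600·722/44640000 = -0.6566 mm.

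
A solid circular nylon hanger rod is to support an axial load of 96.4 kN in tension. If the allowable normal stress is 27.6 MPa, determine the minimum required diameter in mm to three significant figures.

66.7 mm

Required area A ≥ P/σ_allow = 96400/27.6 = 3493 mm².
For a solid circular section, d ≥ √(4A/π) = 66.69 mm.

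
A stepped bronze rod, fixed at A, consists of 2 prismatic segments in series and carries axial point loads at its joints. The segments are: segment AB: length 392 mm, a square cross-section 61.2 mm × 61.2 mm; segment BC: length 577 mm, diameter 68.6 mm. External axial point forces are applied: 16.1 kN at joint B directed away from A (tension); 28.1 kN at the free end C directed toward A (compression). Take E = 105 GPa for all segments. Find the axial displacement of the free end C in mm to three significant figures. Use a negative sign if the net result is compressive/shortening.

-0.0537 mm

Internal axial forces (sectioning from the free end, tension +): N_BC = -28.1 kN, N_AB = -12 kN.
A_AB = 3745 mm².
A_BC = 3696 mm².
δ_AB = -12000·392/(3745·105000) = -0.01196 mm
δ_BC = -28100·577/(3696·105000) = -0.04178 mm
δ = Σδ_i = -0.05374 mm.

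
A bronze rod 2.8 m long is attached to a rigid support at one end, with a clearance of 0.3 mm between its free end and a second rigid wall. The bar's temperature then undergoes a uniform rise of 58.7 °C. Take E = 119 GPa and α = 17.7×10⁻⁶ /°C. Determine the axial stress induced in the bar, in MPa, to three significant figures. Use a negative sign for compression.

Free thermal expansion αLΔT = 17.7e-6 · 2800 · 58.7 = 2.909 mm.
The walls engage after the gap closes; constrained expansion = 2.909 − 0.3 = 2.609 mm.
The walls impose strain ε = −(2.609)/2800 = -9.3185e-04; σ = Eε = 119000 · -9.3185e-04 = -110.9 MPa.

-111 MPa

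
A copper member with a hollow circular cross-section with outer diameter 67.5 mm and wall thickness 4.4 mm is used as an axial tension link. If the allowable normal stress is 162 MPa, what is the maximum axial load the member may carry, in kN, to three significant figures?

141 kN

A = 872.2 mm².
P_max = σ_allow · A = 162 · 872.2 = 141300 N = 141.3 kN.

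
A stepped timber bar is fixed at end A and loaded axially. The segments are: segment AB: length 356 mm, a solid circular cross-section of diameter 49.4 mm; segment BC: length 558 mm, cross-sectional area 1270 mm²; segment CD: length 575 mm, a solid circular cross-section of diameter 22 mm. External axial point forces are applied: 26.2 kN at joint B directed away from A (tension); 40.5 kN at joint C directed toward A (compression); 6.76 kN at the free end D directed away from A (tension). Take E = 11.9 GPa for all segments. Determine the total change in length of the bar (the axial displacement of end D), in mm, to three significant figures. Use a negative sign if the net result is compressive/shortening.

-0.504 mm

Internal axial forces (sectioning from the free end, tension +): N_CD = 6.76 kN, N_BC = -33.74 kN, N_AB = -7.54 kN.
A_AB = 1917 mm².
A_CD = 380.1 mm².
δ_AB = -7540·356/(1917·11900) = -0.1177 mm
δ_BC = -33740·558/(1270·11900) = -1.246 mm
δ_CD = 6760·575/(380.1·11900) = 0.8593 mm
δ = Σδ_i = -0.5042 mm.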